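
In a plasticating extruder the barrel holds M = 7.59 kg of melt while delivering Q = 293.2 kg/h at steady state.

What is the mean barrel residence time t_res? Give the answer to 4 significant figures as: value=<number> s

value=93.19 s

Convert throughput: Q = 293.2 kg/h = 293.2/3600 = 0.0814444 kg/s
t_res = M / Q_s = 7.59 / 0.0814444 = 93.1924 s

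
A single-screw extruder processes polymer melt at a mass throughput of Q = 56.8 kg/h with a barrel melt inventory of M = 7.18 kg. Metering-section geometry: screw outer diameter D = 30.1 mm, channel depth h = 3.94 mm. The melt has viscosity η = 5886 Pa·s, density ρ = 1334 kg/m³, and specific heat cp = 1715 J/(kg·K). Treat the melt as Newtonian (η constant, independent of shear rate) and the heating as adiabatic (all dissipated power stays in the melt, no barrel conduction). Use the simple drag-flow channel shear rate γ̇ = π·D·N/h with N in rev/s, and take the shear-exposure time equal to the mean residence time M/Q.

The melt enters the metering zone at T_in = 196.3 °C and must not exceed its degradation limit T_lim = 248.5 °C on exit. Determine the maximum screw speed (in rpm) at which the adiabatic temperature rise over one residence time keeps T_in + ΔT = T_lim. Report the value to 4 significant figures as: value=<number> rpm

value=16.69 rpm

Convert throughput: Q = 56.8 kg/h = 56.8/3600 = 0.0157778 kg/s
t_res = M / Q_s = 7.18 ÷ 0.0157778 = 455.07 s
Convert to metres: D = 0.0301 m, h = 0.00394 m
Allowable rise: ΔT_a = T_lim − T_in = 248.5 − 196.3 = 52.2 K
Invert ΔT = ηγ̇²t_res/(ρcp) for γ̇: γ̇_max² = ΔT_a ρ cp / (η t_res) = 52.2·1334·1715 / (5886·455.07) = 44.5853 s⁻²
γ̇_max = sqrt(44.5853) = 6.67722 s⁻¹
Solve γ̇ = πDN/h for N: N_max = γ̇_max·h/(π·D) = 6.67722 × 0.00394 / (π × 0.0301) = 0.278212 rev/s = 16.6927 rpm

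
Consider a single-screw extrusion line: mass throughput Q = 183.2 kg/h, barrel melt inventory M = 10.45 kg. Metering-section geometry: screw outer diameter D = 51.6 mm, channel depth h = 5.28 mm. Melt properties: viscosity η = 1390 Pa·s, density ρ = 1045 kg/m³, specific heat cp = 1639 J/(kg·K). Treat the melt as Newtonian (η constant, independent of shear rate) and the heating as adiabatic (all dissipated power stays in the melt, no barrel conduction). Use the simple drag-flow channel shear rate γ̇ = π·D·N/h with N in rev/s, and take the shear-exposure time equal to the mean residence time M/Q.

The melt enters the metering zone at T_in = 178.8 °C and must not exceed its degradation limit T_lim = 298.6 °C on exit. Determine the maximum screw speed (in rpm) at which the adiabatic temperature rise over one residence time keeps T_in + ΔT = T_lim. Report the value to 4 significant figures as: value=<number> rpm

Q_s = Q / 3600 = 183.2 / 3600 = 0.0508889 kg/s
Mean residence time: t_res = M/Q_s = 10.45 kg / 0.0508889 kg/s = 205.349 s
D = 51.6 mm = 0.0516 m;  h = 5.28 mm = 0.00528 m
Allowable rise: ΔT_a = T_lim − T_in = 298.6 − 178.8 = 119.8 K
Invert ΔT = ηγ̇²t_res/(ρcp) for γ̇: γ̇_max² = ΔT_a ρ cp / (η t_res) = 119.8·1045·1639 / (1390·205.349) = 718.859 s⁻²
γ̇_max = sqrt(718.859) = 26.8116 s⁻¹
N_max = γ̇_max·h / (π·D) = 26.8116 · 0.00528 / (π · 0.0516) = 0.873286 rev/s = 52.3971 rpm

value=52.40 rpm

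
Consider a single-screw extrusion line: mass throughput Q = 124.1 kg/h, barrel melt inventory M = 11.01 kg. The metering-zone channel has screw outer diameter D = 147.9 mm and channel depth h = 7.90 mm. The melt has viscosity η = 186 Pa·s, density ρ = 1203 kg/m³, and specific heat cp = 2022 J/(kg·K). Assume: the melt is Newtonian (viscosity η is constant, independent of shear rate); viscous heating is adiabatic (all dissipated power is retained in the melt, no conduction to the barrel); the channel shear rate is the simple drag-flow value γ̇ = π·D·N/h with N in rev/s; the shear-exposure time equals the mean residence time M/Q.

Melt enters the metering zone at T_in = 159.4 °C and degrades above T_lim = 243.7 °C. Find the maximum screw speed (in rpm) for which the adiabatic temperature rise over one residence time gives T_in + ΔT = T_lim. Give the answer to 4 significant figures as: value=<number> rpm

Convert throughput: Q = 124.1 kg/h = 124.1/3600 = 0.0344722 kg/s
Mean residence time: t_res = M/Q_s = 11.01 kg / 0.0344722 kg/s = 319.388 s
Geometry in SI: D = 147.9 mm → 0.1479 m, h = 7.90 mm → 0.0079 m
ΔT_a = T_lim − T_in = 243.7 − 159.4 = 84.3 K
Invert ΔT = ηγ̇²t_res/(ρcp) for γ̇: γ̇_max² = ΔT_a ρ cp / (η t_res) = 84.3·1203·2022 / (186·319.388) = 3451.78 s⁻²
γ̇_max = √3451.78 = 58.7519 s⁻¹
N_max = γ̇_max·h / (π·D) = 58.7519 · 0.0079 / (π · 0.1479) = 0.99892 rev/s = 59.9352 rpm

value=59.94 rpm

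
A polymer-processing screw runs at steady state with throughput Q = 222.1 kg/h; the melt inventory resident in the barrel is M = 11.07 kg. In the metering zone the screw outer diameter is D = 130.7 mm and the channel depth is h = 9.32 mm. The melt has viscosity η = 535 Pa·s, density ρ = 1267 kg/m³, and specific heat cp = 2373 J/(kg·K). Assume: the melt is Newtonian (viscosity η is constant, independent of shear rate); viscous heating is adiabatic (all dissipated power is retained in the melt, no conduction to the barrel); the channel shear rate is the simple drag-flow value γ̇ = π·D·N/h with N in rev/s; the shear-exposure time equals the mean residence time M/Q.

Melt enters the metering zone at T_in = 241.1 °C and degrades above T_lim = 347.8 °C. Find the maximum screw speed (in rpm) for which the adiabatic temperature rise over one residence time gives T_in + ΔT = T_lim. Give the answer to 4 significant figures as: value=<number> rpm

value=78.73 rpm

Q_s = Q / 3600 = 222.1 / 3600 = 0.0616944 kg/s
Mean residence time: t_res = M/Q_s = 11.07 kg / 0.0616944 kg/s = 179.433 s
Geometry in SI: D = 130.7 mm → 0.1307 m, h = 9.32 mm → 0.00932 m
ΔT_a = T_lim − T_in = 347.8 °C − 241.1 °C = 106.7 K
γ̇_max² = ΔT_a·ρ·cp / (η·t_res) = [106.7 × 1267 × 2373] / [535 × 179.433] = 3341.82 s⁻²
Take the square root: γ̇_max = √(3341.82) = 57.8085 s⁻¹
Solve γ̇ = πDN/h for N: N_max = γ̇_max·h/(π·D) = 57.8085 × 0.00932 / (π × 0.1307) = 1.31215 rev/s = 78.7288 rpm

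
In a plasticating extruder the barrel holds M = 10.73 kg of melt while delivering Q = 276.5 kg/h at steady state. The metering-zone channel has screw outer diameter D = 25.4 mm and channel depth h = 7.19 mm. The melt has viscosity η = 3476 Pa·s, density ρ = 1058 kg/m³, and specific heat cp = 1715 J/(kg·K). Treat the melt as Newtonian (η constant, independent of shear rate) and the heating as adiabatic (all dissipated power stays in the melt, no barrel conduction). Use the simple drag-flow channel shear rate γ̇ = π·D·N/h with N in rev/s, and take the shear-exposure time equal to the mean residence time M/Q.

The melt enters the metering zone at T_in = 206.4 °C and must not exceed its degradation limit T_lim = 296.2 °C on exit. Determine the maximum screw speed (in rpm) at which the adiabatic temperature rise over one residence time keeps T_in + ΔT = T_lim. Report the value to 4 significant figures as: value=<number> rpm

value=99.03 rpm

Q_s = Q / 3600 = 276.5 / 3600 = 0.0768056 kg/s
t_res = M / Q_s = 10.73 ÷ 0.0768056 = 139.703 s
Convert to metres: D = 0.0254 m, h = 0.00719 m
ΔT_a = T_lim − T_in = 296.2 − 206.4 = 89.8 K
γ̇_max² = ΔT_a·ρ·cp / (η·t_res) = [89.8 × 1058 × 1715] / [3476 × 139.703] = 335.536 s⁻²
γ̇_max = sqrt(335.536) = 18.3176 s⁻¹
Solve γ̇ = πDN/h for N: N_max = γ̇_max·h/(π·D) = 18.3176 × 0.00719 / (π × 0.0254) = 1.6505 rev/s = 99.0299 rpm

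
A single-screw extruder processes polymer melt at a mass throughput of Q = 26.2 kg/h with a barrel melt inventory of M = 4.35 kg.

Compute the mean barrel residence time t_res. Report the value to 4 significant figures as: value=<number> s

value=597.7 s

Q_s = Q / 3600 = 26.2 / 3600 = 0.00727778 kg/s
t_res = M / Q_s = 4.35 ÷ 0.00727778 = 597.71 s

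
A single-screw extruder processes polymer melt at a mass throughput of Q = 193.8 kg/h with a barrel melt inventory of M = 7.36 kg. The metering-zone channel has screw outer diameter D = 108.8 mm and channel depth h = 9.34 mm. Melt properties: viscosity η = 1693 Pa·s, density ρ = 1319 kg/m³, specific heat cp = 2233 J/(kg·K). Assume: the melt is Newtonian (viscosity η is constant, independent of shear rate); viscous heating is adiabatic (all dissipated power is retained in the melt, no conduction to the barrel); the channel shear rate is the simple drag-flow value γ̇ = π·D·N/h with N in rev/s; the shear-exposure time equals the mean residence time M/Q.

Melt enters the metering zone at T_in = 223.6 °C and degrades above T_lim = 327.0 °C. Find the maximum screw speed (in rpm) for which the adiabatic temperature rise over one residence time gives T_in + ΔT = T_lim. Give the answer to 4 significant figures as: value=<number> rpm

value=59.47 rpm

Convert throughput: Q = 193.8 kg/h = 193.8/3600 = 0.0538333 kg/s
t_res = M / Q_s = 7.36 / 0.0538333 = 136.718 s
D = 108.8 mm = 0.1088 m;  h = 9.34 mm = 0.00934 m
Allowable rise: ΔT_a = T_lim − T_in = 327.0 − 223.6 = 103.4 K
γ̇_max² = ΔT_a·ρ·cp/(η·t_res) = 103.4·1319·2233/(1693·136.718) = 1315.74 s⁻²
Take the square root: γ̇_max = √(1315.74) = 36.2732 s⁻¹
N_max = γ̇_max·h / (π·D) = 36.2732 · 0.00934 / (π · 0.1088) = 0.991182 rev/s = 59.4709 rpm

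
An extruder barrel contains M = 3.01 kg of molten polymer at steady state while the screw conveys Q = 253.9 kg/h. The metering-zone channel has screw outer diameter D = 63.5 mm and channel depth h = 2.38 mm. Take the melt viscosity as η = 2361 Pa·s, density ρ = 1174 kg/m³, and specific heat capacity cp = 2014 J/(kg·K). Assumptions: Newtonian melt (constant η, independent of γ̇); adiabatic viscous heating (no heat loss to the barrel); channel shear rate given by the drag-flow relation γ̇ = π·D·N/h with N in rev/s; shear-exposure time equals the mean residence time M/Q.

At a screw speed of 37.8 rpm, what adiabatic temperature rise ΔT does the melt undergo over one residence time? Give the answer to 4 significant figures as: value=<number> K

Convert throughput: Q = 253.9 kg/h = 253.9/3600 = 0.0705278 kg/s
t_res = M / Q_s = 3.01 / 0.0705278 = 42.6782 s
Geometry in metres: D = 63.5 mm → 0.0635 m, h = 2.38 mm → 0.00238 m; screw speed N = 37.8 rpm = 0.63 rev/s
γ̇ = π D N / h = (π)(0.0635)(0.63) / 0.00238 = 52.8065 s⁻¹
Adiabatic rise: ΔT = η γ̇² t_res / (ρ cp) = 2361·(52.8065)²·42.6782 / (1174·2014) = 118.836 K

value=118.8 K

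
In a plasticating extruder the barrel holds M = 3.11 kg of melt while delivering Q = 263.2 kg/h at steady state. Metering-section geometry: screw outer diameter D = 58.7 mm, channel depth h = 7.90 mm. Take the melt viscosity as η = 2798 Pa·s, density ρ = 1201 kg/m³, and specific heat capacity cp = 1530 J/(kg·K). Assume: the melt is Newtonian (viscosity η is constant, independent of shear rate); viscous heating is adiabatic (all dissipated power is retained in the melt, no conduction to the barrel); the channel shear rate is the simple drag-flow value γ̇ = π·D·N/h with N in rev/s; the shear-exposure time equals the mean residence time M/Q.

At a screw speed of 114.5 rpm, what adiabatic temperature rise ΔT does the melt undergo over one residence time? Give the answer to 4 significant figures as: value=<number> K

value=128.5 K

Q_s = Q / 3600 = 263.2 / 3600 = 0.0731111 kg/s
t_res = M / Q_s = 3.11 / 0.0731111 = 42.538 s
Geometry in metres: D = 58.7 mm → 0.0587 m, h = 7.90 mm → 0.0079 m; screw speed N = 114.5 rpm = 1.90833 rev/s
γ̇ = π D N / h = (π)(0.0587)(1.90833) / 0.0079 = 44.5467 s⁻¹
ΔT = η·γ̇²·t_res / (ρ·cp) = 2798 · (44.5467)² · 42.538 / (1201 · 1530) = 128.535 K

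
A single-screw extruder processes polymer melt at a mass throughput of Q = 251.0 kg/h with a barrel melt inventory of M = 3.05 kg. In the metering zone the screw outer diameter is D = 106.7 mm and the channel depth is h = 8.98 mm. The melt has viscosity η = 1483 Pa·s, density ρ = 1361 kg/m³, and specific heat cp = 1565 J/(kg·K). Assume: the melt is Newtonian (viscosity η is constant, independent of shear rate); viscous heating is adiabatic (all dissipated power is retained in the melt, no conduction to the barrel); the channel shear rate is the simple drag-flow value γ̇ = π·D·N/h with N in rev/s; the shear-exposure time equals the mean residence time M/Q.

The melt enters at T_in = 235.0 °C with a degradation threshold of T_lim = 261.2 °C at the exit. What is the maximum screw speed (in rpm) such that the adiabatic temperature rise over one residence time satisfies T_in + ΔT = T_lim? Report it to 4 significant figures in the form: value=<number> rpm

Convert throughput: Q = 251.0 kg/h = 251.0/3600 = 0.0697222 kg/s
t_res = M / Q_s = 3.05 ÷ 0.0697222 = 43.745 s
D = 106.7 mm = 0.1067 m;  h = 8.98 mm = 0.00898 m
Allowable rise: ΔT_a = T_lim − T_in = 261.2 − 235.0 = 26.2 K
γ̇_max² = ΔT_a·ρ·cp / (η·t_res) = [26.2 × 1361 × 1565] / [1483 × 43.745] = 860.209 s⁻²
Take the square root: γ̇_max = √(860.209) = 29.3293 s⁻¹
N_max = γ̇_max·h / (π·D) = 29.3293 · 0.00898 / (π · 0.1067) = 0.785713 rev/s = 47.1428 rpm

value=47.14 rpm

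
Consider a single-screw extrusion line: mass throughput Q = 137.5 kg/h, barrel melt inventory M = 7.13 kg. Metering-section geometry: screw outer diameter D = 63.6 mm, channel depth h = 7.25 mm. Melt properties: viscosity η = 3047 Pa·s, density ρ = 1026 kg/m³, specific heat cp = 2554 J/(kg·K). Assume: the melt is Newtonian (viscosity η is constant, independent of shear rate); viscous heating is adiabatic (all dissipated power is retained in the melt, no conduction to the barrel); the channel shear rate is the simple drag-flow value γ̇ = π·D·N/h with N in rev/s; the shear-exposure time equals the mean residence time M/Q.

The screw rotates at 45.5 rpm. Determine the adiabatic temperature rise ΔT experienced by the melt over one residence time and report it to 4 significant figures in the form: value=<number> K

value=94.81 K

Q_s = Q / 3600 = 137.5 / 3600 = 0.0381944 kg/s
t_res = M / Q_s = 7.13 / 0.0381944 = 186.676 s
Convert to SI: D = 0.0636 m, h = 0.00725 m, N = 45.5/60 = 0.758333 rev/s
γ̇ = π·D·N / h = π · 0.0636 · 0.758333 / 0.00725 = 20.8992 s⁻¹
Adiabatic rise: ΔT = η γ̇² t_res / (ρ cp) = 3047·(20.8992)²·186.676 / (1026·2554) = 94.8095 K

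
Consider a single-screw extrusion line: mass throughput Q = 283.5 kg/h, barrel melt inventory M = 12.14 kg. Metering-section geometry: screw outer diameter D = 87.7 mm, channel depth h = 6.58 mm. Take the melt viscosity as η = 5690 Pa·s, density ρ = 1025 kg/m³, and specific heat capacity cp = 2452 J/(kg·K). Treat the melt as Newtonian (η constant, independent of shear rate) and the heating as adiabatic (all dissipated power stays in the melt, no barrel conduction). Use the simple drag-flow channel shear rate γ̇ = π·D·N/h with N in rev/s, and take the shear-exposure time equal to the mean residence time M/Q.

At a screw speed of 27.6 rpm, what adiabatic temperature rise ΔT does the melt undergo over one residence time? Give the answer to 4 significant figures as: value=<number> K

Convert throughput: Q = 283.5 kg/h = 283.5/3600 = 0.07875 kg/s
t_res = M / Q_s = 12.14 ÷ 0.07875 = 154.159 s
Convert to SI: D = 0.0877 m, h = 0.00658 m, N = 27.6/60 = 0.46 rev/s
Shear rate: γ̇ = πDN/h = π·0.0877·0.46/0.00658 = 19.2611 s⁻¹
ΔT = η·γ̇²·t_res/(ρ·cp) = [5690 × 19.2611² × 154.159] / [1025 × 2452] = 129.479 K

value=129.5 K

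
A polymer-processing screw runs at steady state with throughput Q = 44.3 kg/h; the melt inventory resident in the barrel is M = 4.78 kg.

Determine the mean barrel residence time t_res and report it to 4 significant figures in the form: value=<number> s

value=388.4 s

Q_s = Q / 3600 = 44.3 / 3600 = 0.0123056 kg/s
t_res = M / Q_s = 4.78 ÷ 0.0123056 = 388.442 s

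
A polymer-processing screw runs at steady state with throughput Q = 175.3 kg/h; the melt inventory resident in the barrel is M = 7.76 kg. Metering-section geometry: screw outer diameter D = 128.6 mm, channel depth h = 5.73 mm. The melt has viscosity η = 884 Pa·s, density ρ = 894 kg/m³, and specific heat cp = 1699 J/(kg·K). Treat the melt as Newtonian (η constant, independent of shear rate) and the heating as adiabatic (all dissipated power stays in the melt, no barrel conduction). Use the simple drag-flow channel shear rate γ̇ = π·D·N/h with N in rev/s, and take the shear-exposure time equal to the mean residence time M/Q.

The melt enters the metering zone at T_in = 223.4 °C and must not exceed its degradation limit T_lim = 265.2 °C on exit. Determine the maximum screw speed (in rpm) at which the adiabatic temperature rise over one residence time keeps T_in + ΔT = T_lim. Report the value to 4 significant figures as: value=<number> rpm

value=18.07 rpm

Convert throughput: Q = 175.3 kg/h = 175.3/3600 = 0.0486944 kg/s
t_res = M / Q_s = 7.76 ÷ 0.0486944 = 159.361 s
Convert to metres: D = 0.1286 m, h = 0.00573 m
ΔT_a = T_lim − T_in = 265.2 °C − 223.4 °C = 41.8 K
Invert ΔT = ηγ̇²t_res/(ρcp) for γ̇: γ̇_max² = ΔT_a ρ cp / (η t_res) = 41.8·894·1699 / (884·159.361) = 450.684 s⁻²
γ̇_max = √450.684 = 21.2293 s⁻¹
N_max = γ̇_max h / (πD) = 21.2293·0.00573/(π·0.1286) = 0.301093 rev/s → ×60 = 18.0656 rpm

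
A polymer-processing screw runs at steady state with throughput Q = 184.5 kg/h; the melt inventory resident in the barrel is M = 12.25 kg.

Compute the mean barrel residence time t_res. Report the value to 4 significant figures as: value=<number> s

Q_s = Q / 3600 = 184.5 / 3600 = 0.05125 kg/s
t_res = M / Q_s = 12.25 / 0.05125 = 239.024 s

value=239.0 s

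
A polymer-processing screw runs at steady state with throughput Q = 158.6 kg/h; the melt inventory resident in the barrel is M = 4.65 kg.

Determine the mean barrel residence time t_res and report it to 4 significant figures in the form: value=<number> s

value=105.5 s

Convert throughput: Q = 158.6 kg/h = 158.6/3600 = 0.0440556 kg/s
t_res = M / Q_s = 4.65 ÷ 0.0440556 = 105.549 s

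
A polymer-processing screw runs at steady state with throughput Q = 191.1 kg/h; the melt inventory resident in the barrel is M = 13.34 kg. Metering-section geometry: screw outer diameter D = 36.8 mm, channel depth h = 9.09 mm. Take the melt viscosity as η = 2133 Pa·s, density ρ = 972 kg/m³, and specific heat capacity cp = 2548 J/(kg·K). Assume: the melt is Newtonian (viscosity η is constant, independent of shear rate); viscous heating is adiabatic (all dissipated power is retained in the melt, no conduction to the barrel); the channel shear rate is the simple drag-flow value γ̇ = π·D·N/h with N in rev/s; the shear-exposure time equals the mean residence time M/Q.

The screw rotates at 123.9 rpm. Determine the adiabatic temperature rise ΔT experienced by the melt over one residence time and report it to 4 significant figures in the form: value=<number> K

value=149.3 K

Throughput in SI: Q_s = 191.1 kg/h ÷ 3600 s/h = 0.0530833 kg/s
t_res = M / Q_s = 13.34 / 0.0530833 = 251.303 s
Convert to SI: D = 0.0368 m, h = 0.00909 m, N = 123.9/60 = 2.065 rev/s
γ̇ = π·D·N / h = π · 0.0368 · 2.065 / 0.00909 = 26.2636 s⁻¹
Adiabatic rise: ΔT = η γ̇² t_res / (ρ cp) = 2133·(26.2636)²·251.303 / (972·2548) = 149.29 K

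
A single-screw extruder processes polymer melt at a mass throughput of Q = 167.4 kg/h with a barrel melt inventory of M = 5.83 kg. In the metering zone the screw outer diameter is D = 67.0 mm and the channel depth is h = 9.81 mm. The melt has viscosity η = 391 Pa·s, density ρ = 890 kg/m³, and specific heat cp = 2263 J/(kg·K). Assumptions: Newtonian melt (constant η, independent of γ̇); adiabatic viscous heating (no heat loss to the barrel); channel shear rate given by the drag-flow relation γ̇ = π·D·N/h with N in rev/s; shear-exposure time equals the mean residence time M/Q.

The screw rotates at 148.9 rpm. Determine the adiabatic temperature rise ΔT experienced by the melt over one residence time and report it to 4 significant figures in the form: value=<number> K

Q_s = Q / 3600 = 167.4 / 3600 = 0.0465 kg/s
t_res = M / Q_s = 5.83 ÷ 0.0465 = 125.376 s
D = 67.0 mm = 0.067 m;  h = 9.81 mm = 0.00981 m;  N = 148.9 rpm / 60 = 2.48167 rev/s
γ̇ = π·D·N / h = π · 0.067 · 2.48167 / 0.00981 = 53.2475 s⁻¹
ΔT = η·γ̇²·t_res/(ρ·cp) = [391 × 53.2475² × 125.376] / [890 × 2263] = 69.0106 K

value=69.01 K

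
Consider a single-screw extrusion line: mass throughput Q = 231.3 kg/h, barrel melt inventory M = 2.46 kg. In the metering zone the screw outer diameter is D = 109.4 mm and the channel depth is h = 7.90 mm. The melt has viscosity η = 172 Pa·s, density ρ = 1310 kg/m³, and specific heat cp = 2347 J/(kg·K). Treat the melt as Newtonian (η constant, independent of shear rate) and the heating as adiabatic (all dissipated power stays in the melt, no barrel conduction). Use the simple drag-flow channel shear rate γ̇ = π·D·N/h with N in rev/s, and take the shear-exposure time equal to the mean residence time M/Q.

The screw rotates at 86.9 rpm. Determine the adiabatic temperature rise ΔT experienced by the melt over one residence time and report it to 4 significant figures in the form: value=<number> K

Throughput in SI: Q_s = 231.3 kg/h ÷ 3600 s/h = 0.06425 kg/s
Mean residence time: t_res = M/Q_s = 2.46 kg / 0.06425 kg/s = 38.2879 s
Geometry in metres: D = 109.4 mm → 0.1094 m, h = 7.90 mm → 0.0079 m; screw speed N = 86.9 rpm = 1.44833 rev/s
γ̇ = π D N / h = (π)(0.1094)(1.44833) / 0.0079 = 63.0099 s⁻¹
Adiabatic rise: ΔT = η γ̇² t_res / (ρ cp) = 172·(63.0099)²·38.2879 / (1310·2347) = 8.504 K

value=8.504 K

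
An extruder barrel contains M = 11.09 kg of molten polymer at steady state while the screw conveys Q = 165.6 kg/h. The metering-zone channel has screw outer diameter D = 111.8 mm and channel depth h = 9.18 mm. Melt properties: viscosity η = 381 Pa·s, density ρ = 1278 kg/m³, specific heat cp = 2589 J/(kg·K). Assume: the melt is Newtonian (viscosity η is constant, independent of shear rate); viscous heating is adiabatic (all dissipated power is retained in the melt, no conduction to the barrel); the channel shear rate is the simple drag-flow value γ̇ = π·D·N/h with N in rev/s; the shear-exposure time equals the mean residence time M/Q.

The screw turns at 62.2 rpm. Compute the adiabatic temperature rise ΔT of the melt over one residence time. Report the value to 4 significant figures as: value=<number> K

value=43.67 K

Convert throughput: Q = 165.6 kg/h = 165.6/3600 = 0.046 kg/s
Mean residence time: t_res = M/Q_s = 11.09 kg / 0.046 kg/s = 241.087 s
D = 111.8 mm = 0.1118 m;  h = 9.18 mm = 0.00918 m;  N = 62.2 rpm / 60 = 1.03667 rev/s
γ̇ = π·D·N / h = π · 0.1118 · 1.03667 / 0.00918 = 39.6632 s⁻¹
ΔT = η·γ̇²·t_res/(ρ·cp) = [381 × 39.6632² × 241.087] / [1278 × 2589] = 43.6729 K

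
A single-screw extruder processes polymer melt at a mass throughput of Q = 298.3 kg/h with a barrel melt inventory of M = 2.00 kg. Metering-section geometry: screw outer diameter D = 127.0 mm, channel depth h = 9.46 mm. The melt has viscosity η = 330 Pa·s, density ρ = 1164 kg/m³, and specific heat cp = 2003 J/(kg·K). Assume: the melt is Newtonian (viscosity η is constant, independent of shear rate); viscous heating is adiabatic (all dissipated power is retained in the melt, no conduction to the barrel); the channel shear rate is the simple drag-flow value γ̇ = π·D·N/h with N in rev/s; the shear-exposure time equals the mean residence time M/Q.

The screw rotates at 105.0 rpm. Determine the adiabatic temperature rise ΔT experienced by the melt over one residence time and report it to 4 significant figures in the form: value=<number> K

value=18.61 K

Convert throughput: Q = 298.3 kg/h = 298.3/3600 = 0.0828611 kg/s
Mean residence time: t_res = M/Q_s = 2.00 kg / 0.0828611 kg/s = 24.1368 s
Geometry in metres: D = 127.0 mm → 0.127 m, h = 9.46 mm → 0.00946 m; screw speed N = 105.0 rpm = 1.75 rev/s
γ̇ = π D N / h = (π)(0.127)(1.75) / 0.00946 = 73.8075 s⁻¹
ΔT = η·γ̇²·t_res/(ρ·cp) = [330 × 73.8075² × 24.1368] / [1164 × 2003] = 18.6106 K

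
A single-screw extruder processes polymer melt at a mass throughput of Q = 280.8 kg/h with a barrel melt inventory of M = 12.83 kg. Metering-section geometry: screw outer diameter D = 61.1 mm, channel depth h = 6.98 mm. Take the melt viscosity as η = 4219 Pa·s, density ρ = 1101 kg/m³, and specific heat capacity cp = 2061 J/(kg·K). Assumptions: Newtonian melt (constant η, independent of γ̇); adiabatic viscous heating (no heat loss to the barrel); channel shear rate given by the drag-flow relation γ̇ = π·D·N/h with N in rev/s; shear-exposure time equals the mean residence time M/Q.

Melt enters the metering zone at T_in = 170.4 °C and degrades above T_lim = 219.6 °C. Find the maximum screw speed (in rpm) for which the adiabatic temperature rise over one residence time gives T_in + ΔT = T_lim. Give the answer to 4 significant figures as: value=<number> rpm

Q_s = Q / 3600 = 280.8 / 3600 = 0.078 kg/s
t_res = M / Q_s = 12.83 ÷ 0.078 = 164.487 s
Geometry in SI: D = 61.1 mm → 0.0611 m, h = 6.98 mm → 0.00698 m
ΔT_a = T_lim − T_in = 219.6 − 170.4 = 49.2 K
Invert ΔT = ηγ̇²t_res/(ρcp) for γ̇: γ̇_max² = ΔT_a ρ cp / (η t_res) = 49.2·1101·2061 / (4219·164.487) = 160.875 s⁻²
γ̇_max = sqrt(160.875) = 12.6837 s⁻¹
Solve γ̇ = πDN/h for N: N_max = γ̇_max·h/(π·D) = 12.6837 × 0.00698 / (π × 0.0611) = 0.461221 rev/s = 27.6732 rpm

value=27.67 rpm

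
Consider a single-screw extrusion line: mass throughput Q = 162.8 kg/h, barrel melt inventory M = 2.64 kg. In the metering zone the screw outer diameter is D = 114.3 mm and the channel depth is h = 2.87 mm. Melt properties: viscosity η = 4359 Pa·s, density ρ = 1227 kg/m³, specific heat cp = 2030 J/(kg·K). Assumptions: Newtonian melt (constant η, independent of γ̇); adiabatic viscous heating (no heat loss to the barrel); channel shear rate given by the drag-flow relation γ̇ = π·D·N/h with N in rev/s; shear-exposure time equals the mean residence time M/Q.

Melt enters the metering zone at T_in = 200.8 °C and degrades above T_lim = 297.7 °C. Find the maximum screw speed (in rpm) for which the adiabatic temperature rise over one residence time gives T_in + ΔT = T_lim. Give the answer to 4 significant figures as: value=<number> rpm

Convert throughput: Q = 162.8 kg/h = 162.8/3600 = 0.0452222 kg/s
t_res = M / Q_s = 2.64 / 0.0452222 = 58.3784 s
Convert to metres: D = 0.1143 m, h = 0.00287 m
ΔT_a = T_lim − T_in = 297.7 °C − 200.8 °C = 96.9 K
γ̇_max² = ΔT_a·ρ·cp / (η·t_res) = [96.9 × 1227 × 2030] / [4359 × 58.3784] = 948.474 s⁻²
γ̇_max = √948.474 = 30.7973 s⁻¹
N_max = γ̇_max h / (πD) = 30.7973·0.00287/(π·0.1143) = 0.246149 rev/s → ×60 = 14.769 rpm

value=14.77 rpm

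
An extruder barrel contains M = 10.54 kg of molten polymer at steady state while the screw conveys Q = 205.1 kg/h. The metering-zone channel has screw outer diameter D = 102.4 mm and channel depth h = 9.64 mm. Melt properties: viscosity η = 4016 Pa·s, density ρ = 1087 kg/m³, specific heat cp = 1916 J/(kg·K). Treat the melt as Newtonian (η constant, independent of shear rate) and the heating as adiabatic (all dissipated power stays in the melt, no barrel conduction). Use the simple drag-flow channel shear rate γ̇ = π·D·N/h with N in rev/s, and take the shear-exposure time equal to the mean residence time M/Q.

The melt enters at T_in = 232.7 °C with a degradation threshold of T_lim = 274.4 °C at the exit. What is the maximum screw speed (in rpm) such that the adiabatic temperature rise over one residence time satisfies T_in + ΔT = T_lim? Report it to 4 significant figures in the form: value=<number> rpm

Convert throughput: Q = 205.1 kg/h = 205.1/3600 = 0.0569722 kg/s
Mean residence time: t_res = M/Q_s = 10.54 kg / 0.0569722 kg/s = 185.002 s
Convert to metres: D = 0.1024 m, h = 0.00964 m
ΔT_a = T_lim − T_in = 274.4 °C − 232.7 °C = 41.7 K
γ̇_max² = ΔT_a·ρ·cp / (η·t_res) = [41.7 × 1087 × 1916] / [4016 × 185.002] = 116.893 s⁻²
Take the square root: γ̇_max = √(116.893) = 10.8117 s⁻¹
N_max = γ̇_max h / (πD) = 10.8117·0.00964/(π·0.1024) = 0.323983 rev/s → ×60 = 19.439 rpm

value=19.44 rpm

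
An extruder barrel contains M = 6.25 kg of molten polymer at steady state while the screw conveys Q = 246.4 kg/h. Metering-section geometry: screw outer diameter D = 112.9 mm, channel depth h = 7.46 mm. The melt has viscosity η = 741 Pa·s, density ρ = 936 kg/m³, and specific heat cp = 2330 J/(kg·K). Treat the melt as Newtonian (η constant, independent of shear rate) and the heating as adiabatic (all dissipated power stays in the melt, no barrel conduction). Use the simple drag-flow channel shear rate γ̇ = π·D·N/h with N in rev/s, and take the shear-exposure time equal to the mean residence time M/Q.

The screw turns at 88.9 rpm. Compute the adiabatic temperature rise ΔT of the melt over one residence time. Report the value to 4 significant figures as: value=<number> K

value=154.0 K

Convert throughput: Q = 246.4 kg/h = 246.4/3600 = 0.0684444 kg/s
t_res = M / Q_s = 6.25 ÷ 0.0684444 = 91.3149 s
Convert to SI: D = 0.1129 m, h = 0.00746 m, N = 88.9/60 = 1.48167 rev/s
γ̇ = π D N / h = (π)(0.1129)(1.48167) / 0.00746 = 70.4459 s⁻¹
Adiabatic rise: ΔT = η γ̇² t_res / (ρ cp) = 741·(70.4459)²·91.3149 / (936·2330) = 153.971 K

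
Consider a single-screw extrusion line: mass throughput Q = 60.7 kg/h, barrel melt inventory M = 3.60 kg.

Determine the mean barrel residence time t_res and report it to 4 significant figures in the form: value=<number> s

value=213.5 s

Throughput in SI: Q_s = 60.7 kg/h ÷ 3600 s/h = 0.0168611 kg/s
Mean residence time: t_res = M/Q_s = 3.60 kg / 0.0168611 kg/s = 213.509 s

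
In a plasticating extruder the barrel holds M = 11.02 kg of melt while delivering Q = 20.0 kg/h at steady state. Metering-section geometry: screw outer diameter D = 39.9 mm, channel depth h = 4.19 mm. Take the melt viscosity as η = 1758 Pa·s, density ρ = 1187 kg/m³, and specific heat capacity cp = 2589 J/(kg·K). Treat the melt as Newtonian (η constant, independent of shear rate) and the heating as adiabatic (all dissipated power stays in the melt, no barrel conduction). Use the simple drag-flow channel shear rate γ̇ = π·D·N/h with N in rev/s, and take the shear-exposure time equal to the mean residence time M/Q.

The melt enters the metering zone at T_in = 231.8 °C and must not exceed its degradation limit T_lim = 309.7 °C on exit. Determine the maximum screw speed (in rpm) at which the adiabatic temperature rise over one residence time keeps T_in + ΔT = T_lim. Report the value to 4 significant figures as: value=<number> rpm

Convert throughput: Q = 20.0 kg/h = 20.0/3600 = 0.00555556 kg/s
Mean residence time: t_res = M/Q_s = 11.02 kg / 0.00555556 kg/s = 1983.6 s
Geometry in SI: D = 39.9 mm → 0.0399 m, h = 4.19 mm → 0.00419 m
ΔT_a = T_lim − T_in = 309.7 − 231.8 = 77.9 K
Invert ΔT = ηγ̇²t_res/(ρcp) for γ̇: γ̇_max² = ΔT_a ρ cp / (η t_res) = 77.9·1187·2589 / (1758·1983.6) = 68.6511 s⁻²
Take the square root: γ̇_max = √(68.6511) = 8.28559 s⁻¹
N_max = γ̇_max h / (πD) = 8.28559·0.00419/(π·0.0399) = 0.276959 rev/s → ×60 = 16.6175 rpm

value=16.62 rpm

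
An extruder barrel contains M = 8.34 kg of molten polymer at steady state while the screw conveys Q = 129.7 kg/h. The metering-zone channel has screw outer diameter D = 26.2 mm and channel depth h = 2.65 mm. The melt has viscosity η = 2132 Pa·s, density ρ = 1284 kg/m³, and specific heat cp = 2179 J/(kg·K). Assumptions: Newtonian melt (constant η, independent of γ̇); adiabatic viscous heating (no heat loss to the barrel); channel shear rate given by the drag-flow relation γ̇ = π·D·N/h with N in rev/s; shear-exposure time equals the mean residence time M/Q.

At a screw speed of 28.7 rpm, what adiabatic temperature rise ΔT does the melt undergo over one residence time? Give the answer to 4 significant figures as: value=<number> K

Q_s = Q / 3600 = 129.7 / 3600 = 0.0360278 kg/s
Mean residence time: t_res = M/Q_s = 8.34 kg / 0.0360278 kg/s = 231.488 s
Convert to SI: D = 0.0262 m, h = 0.00265 m, N = 28.7/60 = 0.478333 rev/s
Shear rate: γ̇ = πDN/h = π·0.0262·0.478333/0.00265 = 14.8572 s⁻¹
ΔT = η·γ̇²·t_res/(ρ·cp) = [2132 × 14.8572² × 231.488] / [1284 × 2179] = 38.9373 K

value=38.94 K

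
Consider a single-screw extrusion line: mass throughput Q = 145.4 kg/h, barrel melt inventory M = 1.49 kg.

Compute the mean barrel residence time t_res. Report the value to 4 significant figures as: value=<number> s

Q_s = Q / 3600 = 145.4 / 3600 = 0.0403889 kg/s
Mean residence time: t_res = M/Q_s = 1.49 kg / 0.0403889 kg/s = 36.8913 s

value=36.89 s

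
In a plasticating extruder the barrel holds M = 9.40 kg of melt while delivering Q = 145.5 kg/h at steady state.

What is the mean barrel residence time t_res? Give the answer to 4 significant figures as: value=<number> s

Convert throughput: Q = 145.5 kg/h = 145.5/3600 = 0.0404167 kg/s
t_res = M / Q_s = 9.40 ÷ 0.0404167 = 232.577 s

value=232.6 s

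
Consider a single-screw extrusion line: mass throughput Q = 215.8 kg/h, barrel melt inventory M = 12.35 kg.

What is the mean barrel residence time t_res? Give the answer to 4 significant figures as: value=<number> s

Throughput in SI: Q_s = 215.8 kg/h ÷ 3600 s/h = 0.0599444 kg/s
t_res = M / Q_s = 12.35 / 0.0599444 = 206.024 s

value=206.0 s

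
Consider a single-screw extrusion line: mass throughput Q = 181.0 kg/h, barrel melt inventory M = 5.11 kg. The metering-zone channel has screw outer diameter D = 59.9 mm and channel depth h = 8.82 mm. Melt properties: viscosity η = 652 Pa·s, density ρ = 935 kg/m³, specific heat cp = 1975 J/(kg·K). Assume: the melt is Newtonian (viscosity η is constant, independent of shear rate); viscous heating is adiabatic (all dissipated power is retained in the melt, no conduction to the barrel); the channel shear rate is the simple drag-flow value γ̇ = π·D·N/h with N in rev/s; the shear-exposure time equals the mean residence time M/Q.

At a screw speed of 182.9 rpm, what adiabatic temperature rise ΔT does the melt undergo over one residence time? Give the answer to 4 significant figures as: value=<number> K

Q_s = Q / 3600 = 181.0 / 3600 = 0.0502778 kg/s
t_res = M / Q_s = 5.11 ÷ 0.0502778 = 101.635 s
Convert to SI: D = 0.0599 m, h = 0.00882 m, N = 182.9/60 = 3.04833 rev/s
γ̇ = π D N / h = (π)(0.0599)(3.04833) / 0.00882 = 65.0385 s⁻¹
Adiabatic rise: ΔT = η γ̇² t_res / (ρ cp) = 652·(65.0385)²·101.635 / (935·1975) = 151.794 K

value=151.8 K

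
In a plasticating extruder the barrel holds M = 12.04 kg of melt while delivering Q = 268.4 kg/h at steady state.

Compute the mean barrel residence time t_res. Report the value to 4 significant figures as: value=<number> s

Q_s = Q / 3600 = 268.4 / 3600 = 0.0745556 kg/s
t_res = M / Q_s = 12.04 ÷ 0.0745556 = 161.49 s

value=161.5 s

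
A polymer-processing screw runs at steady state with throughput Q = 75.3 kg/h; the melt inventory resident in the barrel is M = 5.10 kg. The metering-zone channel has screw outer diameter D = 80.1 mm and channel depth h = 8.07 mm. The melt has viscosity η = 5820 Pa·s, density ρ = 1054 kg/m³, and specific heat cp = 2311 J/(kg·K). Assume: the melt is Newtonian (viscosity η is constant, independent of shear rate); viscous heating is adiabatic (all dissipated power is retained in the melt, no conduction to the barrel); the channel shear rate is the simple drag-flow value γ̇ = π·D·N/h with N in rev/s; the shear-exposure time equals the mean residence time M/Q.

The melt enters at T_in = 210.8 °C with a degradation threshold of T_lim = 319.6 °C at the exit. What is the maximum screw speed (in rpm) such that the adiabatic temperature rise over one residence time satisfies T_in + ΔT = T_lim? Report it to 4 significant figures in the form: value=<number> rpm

Throughput in SI: Q_s = 75.3 kg/h ÷ 3600 s/h = 0.0209167 kg/s
t_res = M / Q_s = 5.10 ÷ 0.0209167 = 243.825 s
Convert to metres: D = 0.0801 m, h = 0.00807 m
Allowable rise: ΔT_a = T_lim − T_in = 319.6 − 210.8 = 108.8 K
γ̇_max² = ΔT_a·ρ·cp / (η·t_res) = [108.8 × 1054 × 2311] / [5820 × 243.825] = 186.754 s⁻²
Take the square root: γ̇_max = √(186.754) = 13.6658 s⁻¹
Solve γ̇ = πDN/h for N: N_max = γ̇_max·h/(π·D) = 13.6658 × 0.00807 / (π × 0.0801) = 0.438254 rev/s = 26.2952 rpm

value=26.30 rpm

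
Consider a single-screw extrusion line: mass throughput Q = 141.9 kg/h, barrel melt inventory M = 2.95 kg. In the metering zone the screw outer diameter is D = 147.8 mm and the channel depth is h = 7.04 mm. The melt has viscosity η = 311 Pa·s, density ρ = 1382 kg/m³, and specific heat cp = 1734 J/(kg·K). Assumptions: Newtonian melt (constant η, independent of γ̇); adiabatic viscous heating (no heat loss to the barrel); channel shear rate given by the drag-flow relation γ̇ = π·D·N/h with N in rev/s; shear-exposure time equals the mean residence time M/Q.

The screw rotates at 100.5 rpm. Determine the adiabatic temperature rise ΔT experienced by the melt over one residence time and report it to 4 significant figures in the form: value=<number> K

Convert throughput: Q = 141.9 kg/h = 141.9/3600 = 0.0394167 kg/s
t_res = M / Q_s = 2.95 ÷ 0.0394167 = 74.8414 s
D = 147.8 mm = 0.1478 m;  h = 7.04 mm = 0.00704 m;  N = 100.5 rpm / 60 = 1.675 rev/s
γ̇ = π D N / h = (π)(0.1478)(1.675) / 0.00704 = 110.476 s⁻¹
ΔT = η·γ̇²·t_res / (ρ·cp) = 311 · (110.476)² · 74.8414 / (1382 · 1734) = 118.544 K

value=118.5 K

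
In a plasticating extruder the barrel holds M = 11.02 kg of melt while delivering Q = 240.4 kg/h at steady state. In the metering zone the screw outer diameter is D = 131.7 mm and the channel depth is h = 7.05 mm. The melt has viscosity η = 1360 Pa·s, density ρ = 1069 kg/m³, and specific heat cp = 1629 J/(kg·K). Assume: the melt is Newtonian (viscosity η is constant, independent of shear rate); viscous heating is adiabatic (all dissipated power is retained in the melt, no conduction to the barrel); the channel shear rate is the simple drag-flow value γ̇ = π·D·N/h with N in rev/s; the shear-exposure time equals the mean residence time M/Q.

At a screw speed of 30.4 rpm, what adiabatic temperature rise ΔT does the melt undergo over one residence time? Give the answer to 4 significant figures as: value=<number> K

value=114.0 K

Convert throughput: Q = 240.4 kg/h = 240.4/3600 = 0.0667778 kg/s
t_res = M / Q_s = 11.02 / 0.0667778 = 165.025 s
Convert to SI: D = 0.1317 m, h = 0.00705 m, N = 30.4/60 = 0.506667 rev/s
Shear rate: γ̇ = πDN/h = π·0.1317·0.506667/0.00705 = 29.7351 s⁻¹
ΔT = η·γ̇²·t_res/(ρ·cp) = [1360 × 29.7351² × 165.025] / [1069 × 1629] = 113.953 K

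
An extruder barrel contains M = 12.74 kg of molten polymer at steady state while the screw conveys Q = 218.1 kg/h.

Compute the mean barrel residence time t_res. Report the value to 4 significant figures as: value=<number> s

value=210.3 s

Convert throughput: Q = 218.1 kg/h = 218.1/3600 = 0.0605833 kg/s
Mean residence time: t_res = M/Q_s = 12.74 kg / 0.0605833 kg/s = 210.289 s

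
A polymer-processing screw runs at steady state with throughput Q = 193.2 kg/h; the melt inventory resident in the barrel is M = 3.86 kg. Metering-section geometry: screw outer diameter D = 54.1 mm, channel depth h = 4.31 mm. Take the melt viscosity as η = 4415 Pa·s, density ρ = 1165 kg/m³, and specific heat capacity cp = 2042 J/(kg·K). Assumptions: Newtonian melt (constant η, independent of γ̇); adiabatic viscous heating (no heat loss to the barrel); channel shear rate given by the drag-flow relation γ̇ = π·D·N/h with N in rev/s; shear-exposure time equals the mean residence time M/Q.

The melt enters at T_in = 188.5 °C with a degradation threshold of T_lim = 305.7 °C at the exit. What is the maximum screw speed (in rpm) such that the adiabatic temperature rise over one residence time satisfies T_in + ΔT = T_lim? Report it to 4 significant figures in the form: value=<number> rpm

Convert throughput: Q = 193.2 kg/h = 193.2/3600 = 0.0536667 kg/s
Mean residence time: t_res = M/Q_s = 3.86 kg / 0.0536667 kg/s = 71.9255 s
D = 54.1 mm = 0.0541 m;  h = 4.31 mm = 0.00431 m
Allowable rise: ΔT_a = T_lim − T_in = 305.7 − 188.5 = 117.2 K
γ̇_max² = ΔT_a·ρ·cp/(η·t_res) = 117.2·1165·2042/(4415·71.9255) = 878.003 s⁻²
γ̇_max = sqrt(878.003) = 29.6311 s⁻¹
N_max = γ̇_max h / (πD) = 29.6311·0.00431/(π·0.0541) = 0.751412 rev/s → ×60 = 45.0847 rpm

value=45.08 rpm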